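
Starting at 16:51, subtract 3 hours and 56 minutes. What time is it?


12:55

Start: 1011 minutes from midnight
Subtract: 236 minutes
Remaining: 1011 - 236 = 775
Hours: 12, Minutes: 55


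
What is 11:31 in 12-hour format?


11:31 AM

Hour: 11
11 < 12 → AM


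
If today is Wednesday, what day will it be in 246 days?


Start: Wednesday (index 2)
(2 + 246) mod 7
= 248 mod 7
= 3
Index 3 → Thursday

Thursday


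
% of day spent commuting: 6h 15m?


Time: 375 minutes
Day: 1440 minutes
Percentage = (375/1440) × 100 ≈ 26.0%

26.0%


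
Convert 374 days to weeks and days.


Weeks: 374 ÷ 7 = 53 remainder 3

53 weeks 3 days


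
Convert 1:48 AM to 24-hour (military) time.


01:48

Input: 1:48 AM
AM hour stays: 1


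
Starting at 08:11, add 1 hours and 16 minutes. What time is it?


Start: 491 minutes from midnight
Add: 76 minutes
Total: 567 minutes
Hours: 567 ÷ 60 = 9 remainder 27

09:27


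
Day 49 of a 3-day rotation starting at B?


Shifts: A, B, C
Start: B (index 1)
Day 49: (1 + 49 - 1) mod 3
= 49 mod 3
= 1
Index 1 → shift B

Shift B


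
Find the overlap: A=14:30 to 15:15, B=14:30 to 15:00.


30 minutes

Meeting A: 870-915 (in minutes from midnight)
Meeting B: 870-900
Overlap start = max(870, 870) = 870
Overlap end = min(915, 900) = 900
Overlap = max(0, 900 - 870) = 30 min


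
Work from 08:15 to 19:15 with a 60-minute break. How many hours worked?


Total time = (19×60+15) - (8×60+15)
= 1155 - 495 = 660 min
Minus break: 660 - 60 = 600 min
= 10h 0m

10h 0m (600 minutes)


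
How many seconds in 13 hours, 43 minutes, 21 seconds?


Hours: 13 × 3600 = 46800
Minutes: 43 × 60 = 2580
Seconds: 21
Total = 46800 + 2580 + 21 = 49401

49401 seconds


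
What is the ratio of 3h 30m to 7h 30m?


7:15 (0.47)

Duration 1: 210 minutes
Duration 2: 450 minutes
Ratio = 210:450
GCD = 30
Simplified = 7:15
As a decimal: 7/15 ≈ 0.47


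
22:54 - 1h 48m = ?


21:06

Start: 1374 minutes from midnight
Subtract: 108 minutes
Remaining: 1374 - 108 = 1266
Hours: 21, Minutes: 6


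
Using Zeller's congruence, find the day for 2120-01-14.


Sunday

Zeller's congruence:
q=14, m=13, k=19, j=21
h = (14 + ⌊13×14/5⌋ + 19 + ⌊19/4⌋ + ⌊21/4⌋ - 2×21) mod 7
= (14 + 36 + 19 + 4 + 5 - 42) mod 7
= 36 mod 7 = 1
h=1 → Sunday


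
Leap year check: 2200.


Rules: divisible by 4 AND (not by 100 OR by 400)
2200 ÷ 4 = 550 exactly → divisible by 4
2200 ÷ 100 = 22 exactly → divisible by 100
2200 ÷ 400 = 5 remainder 200 → not divisible by 400
Divisible by 100 but not by 400 → not a leap year

No


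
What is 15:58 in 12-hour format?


Hour: 15
15 - 12 = 3 → PM

3:58 PM


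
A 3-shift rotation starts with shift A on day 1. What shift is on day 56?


Shifts: A, B, C
Start: A (index 0)
Day 56: (0 + 56 - 1) mod 3
= 55 mod 3
= 1
Index 1 → shift B

Shift B


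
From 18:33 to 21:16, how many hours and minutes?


End time in minutes: 21×60 + 16 = 1276
Start time in minutes: 18×60 + 33 = 1113
Difference = 1276 - 1113 = 163 minutes
= 2 hours 43 minutes

2h 43m


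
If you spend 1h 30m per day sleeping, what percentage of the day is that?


6.3%

Time: 90 minutes
Day: 1440 minutes
Percentage = (90/1440) × 100 ≈ 6.3%


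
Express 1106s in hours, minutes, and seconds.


0h 18m 26s

Hours: 1106 ÷ 3600 = 0 remainder 1106
Minutes: 1106 ÷ 60 = 18 remainder 26
Seconds: 26


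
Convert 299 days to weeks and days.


Weeks: 299 ÷ 7 = 42 remainder 5

42 weeks 5 days


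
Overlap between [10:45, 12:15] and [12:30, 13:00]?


0 minutes

Meeting A: 645-735 (in minutes from midnight)
Meeting B: 750-780
Overlap start = max(645, 750) = 750
Overlap end = min(735, 780) = 735
Overlap = max(0, 735 - 750) = 0 min


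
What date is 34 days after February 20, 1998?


March 26, 1998

Start: February 20, 1998
Add 34 days
February 20 → March 1: 28 - 20 + 1 = 9 days (34 - 9 = 25 left)
March 1 + 25 = March 26, 1998


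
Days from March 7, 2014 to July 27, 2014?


From March 7, 2014 to July 27, 2014
Rest of March 2014: 31 - 7 = 24
Full months: April 30, May 31, June 30
Days into July 2014: 27
Total = 24 + 30 + 31 + 30 + 27 = 142 days

142 days


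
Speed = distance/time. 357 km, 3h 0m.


Distance: 357 km
Time: 3 hours
Speed = 357 / 3 = 119.0 km/h

119.0 km/h


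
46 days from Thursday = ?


Monday

Start: Thursday (index 3)
(3 + 46) mod 7
= 49 mod 7
= 0
Index 0 → Monday


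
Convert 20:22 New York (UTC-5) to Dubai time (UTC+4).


05:22 (next day)

Time difference = UTC+4 - UTC-5 = +9 hours
New hour = (20 + 9) mod 24
= 29 mod 24 = 5
Minutes unchanged → 05:22; 29 ≥ 24 → next day


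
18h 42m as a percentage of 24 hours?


Total minutes: 18×60 + 42 = 1122
Day = 24×60 = 1440 minutes
Fraction = 1122/1440 ≈ 0.7792
As a percentage: 1122/1440 × 100 ≈ 77.92%

0.7792 (77.92%)


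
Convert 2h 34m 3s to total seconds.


9243 seconds

Hours: 2 × 3600 = 7200
Minutes: 34 × 60 = 2040
Seconds: 3
Total = 7200 + 2040 + 3 = 9243


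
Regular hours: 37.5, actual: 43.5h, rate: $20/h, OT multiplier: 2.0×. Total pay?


$990.00

Regular: 37.5h × $20 = $750.00
Overtime: 43.5 - 37.5 = 6.0h
OT pay: 6.0h × $20 × 2.0 = $240.00
Total = $750.00 + $240.00 = $990.00


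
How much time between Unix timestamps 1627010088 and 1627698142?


Difference = 1627698142 - 1627010088 = 688054 seconds
In hours: 688054 / 3600 ≈ 191.1
In days: 688054 / 86400 ≈ 7.96

688054 seconds (191.1 hours / 7.96 days)


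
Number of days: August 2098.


31 days

Month: August (month 8)
August has 31 days


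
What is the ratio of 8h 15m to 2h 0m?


Duration 1: 495 minutes
Duration 2: 120 minutes
Ratio = 495:120
GCD = 15
Simplified = 33:8
As a decimal: 33/8 ≈ 4.13

33:8 (4.13)


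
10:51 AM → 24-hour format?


Input: 10:51 AM
AM hour stays: 10

10:51


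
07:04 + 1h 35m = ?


Start: 424 minutes from midnight
Add: 95 minutes
Total: 519 minutes
Hours: 519 ÷ 60 = 8 remainder 39

08:39


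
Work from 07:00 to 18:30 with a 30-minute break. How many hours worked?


Total time = (18×60+30) - (7×60+0)
= 1110 - 420 = 690 min
Minus break: 690 - 30 = 660 min
= 11h 0m

11h 0m (660 minutes)


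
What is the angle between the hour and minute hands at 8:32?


64.0°

Hour hand = 8×30 + 32×0.5 = 256.0°
Minute hand = 32×6 = 192°
Difference = |256.0 - 192| = 64.0°


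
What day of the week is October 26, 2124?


Thursday

Zeller's congruence:
q=26, m=10, k=24, j=21
h = (26 + ⌊13×11/5⌋ + 24 + ⌊24/4⌋ + ⌊21/4⌋ - 2×21) mod 7
= (26 + 28 + 24 + 6 + 5 - 42) mod 7
= 47 mod 7 = 5
h=5 → Thursday


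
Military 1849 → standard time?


Hour: 18
18 - 12 = 6 → PM

6:49 PM


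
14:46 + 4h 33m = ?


Start: 886 minutes from midnight
Add: 273 minutes
Total: 1159 minutes
Hours: 1159 ÷ 60 = 19 remainder 19

19:19


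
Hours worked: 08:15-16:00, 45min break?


7h 0m (420 minutes)

Total time = (16×60+0) - (8×60+15)
= 960 - 495 = 465 min
Minus break: 465 - 45 = 420 min
= 7h 0m


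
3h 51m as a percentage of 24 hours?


Total minutes: 3×60 + 51 = 231
Day = 24×60 = 1440 minutes
Fraction = 231/1440 ≈ 0.1604
As a percentage: 231/1440 × 100 ≈ 16.04%

0.1604 (16.04%)


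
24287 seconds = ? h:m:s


6h 44m 47s

Hours: 24287 ÷ 3600 = 6 remainder 2687
Minutes: 2687 ÷ 60 = 44 remainder 47
Seconds: 47


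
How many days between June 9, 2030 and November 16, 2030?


160 days

From June 9, 2030 to November 16, 2030
Rest of June 2030: 30 - 9 = 21
Full months: July 31, August 31, September 30, October 31
Days into November 2030: 16
Total = 21 + 31 + 31 + 30 + 31 + 16 = 160 days


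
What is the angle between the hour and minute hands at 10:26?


Hour hand = 10×30 + 26×0.5 = 313.0°
Minute hand = 26×6 = 156°
Difference = |313.0 - 156| = 157.0°

157.0°


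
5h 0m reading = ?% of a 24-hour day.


20.8%

Time: 300 minutes
Day: 1440 minutes
Percentage = (300/1440) × 100 ≈ 20.8%


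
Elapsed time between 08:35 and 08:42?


0h 7m

End time in minutes: 8×60 + 42 = 522
Start time in minutes: 8×60 + 35 = 515
Difference = 522 - 515 = 7 minutes
= 0 hours 7 minutes


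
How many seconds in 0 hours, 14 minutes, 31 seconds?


871 seconds

Hours: 0 × 3600 = 0
Minutes: 14 × 60 = 840
Seconds: 31
Total = 0 + 840 + 31 = 871


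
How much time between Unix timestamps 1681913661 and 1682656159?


Difference = 1682656159 - 1681913661 = 742498 seconds
In hours: 742498 / 3600 ≈ 206.2
In days: 742498 / 86400 ≈ 8.59

742498 seconds (206.2 hours / 8.59 days)


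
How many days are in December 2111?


31 days

Month: December (month 12)
December has 31 days


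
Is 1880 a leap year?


Rules: divisible by 4 AND (not by 100 OR by 400)
1880 ÷ 4 = 470 exactly → divisible by 4
1880 ÷ 100 = 18 remainder 80 → not divisible by 100
Divisible by 4 but not by 100 → leap year

Yes


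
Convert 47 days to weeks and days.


6 weeks 5 days

Weeks: 47 ÷ 7 = 6 remainder 5


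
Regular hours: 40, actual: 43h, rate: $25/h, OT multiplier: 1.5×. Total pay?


$1112.50

Regular: 40h × $25 = $1000.00
Overtime: 43 - 40 = 3h
OT pay: 3h × $25 × 1.5 = $112.50
Total = $1000.00 + $112.50 = $1112.50


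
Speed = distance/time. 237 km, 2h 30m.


94.8 km/h

Distance: 237 km
Time: 2h 30m = 150 min = 150/60 = 5/2 hours
Speed = 237 ÷ (5/2) = 237 × 2 / 5 = 474/5 = 94.8 km/h


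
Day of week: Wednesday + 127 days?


Thursday

Start: Wednesday (index 2)
(2 + 127) mod 7
= 129 mod 7
= 3
Index 3 → Thursday


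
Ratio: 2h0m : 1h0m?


Duration 1: 120 minutes
Duration 2: 60 minutes
Ratio = 120:60
GCD = 60
Simplified = 2:1
As a decimal: 2/1 = 2.00

2:1 (2.00)


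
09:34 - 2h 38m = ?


Start: 574 minutes from midnight
Subtract: 158 minutes
Remaining: 574 - 158 = 416
Hours: 6, Minutes: 56

06:56


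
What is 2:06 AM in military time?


02:06

Input: 2:06 AM
AM hour stays: 2


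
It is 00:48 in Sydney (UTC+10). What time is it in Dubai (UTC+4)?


18:48 (previous day)

Time difference = UTC+4 - UTC+10 = -6 hours
New hour = (0 -6) mod 24
= -6 mod 24 = 18
Minutes unchanged → 18:48; -6 < 0 → previous day


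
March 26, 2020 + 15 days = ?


Start: March 26, 2020
Add 15 days
March 26 → April 1: 31 - 26 + 1 = 6 days (15 - 6 = 9 left)
April 1 + 9 = April 10, 2020

April 10, 2020


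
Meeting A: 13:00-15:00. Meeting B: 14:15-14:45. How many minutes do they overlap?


30 minutes

Meeting A: 780-900 (in minutes from midnight)
Meeting B: 855-885
Overlap start = max(780, 855) = 855
Overlap end = min(900, 885) = 885
Overlap = max(0, 885 - 855) = 30 min


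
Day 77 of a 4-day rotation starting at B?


Shifts: A, B, C, D
Start: B (index 1)
Day 77: (1 + 77 - 1) mod 4
= 77 mod 4
= 1
Index 1 → shift B

Shift B


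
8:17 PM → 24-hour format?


20:17

Input: 8:17 PM
PM: 8 + 12 = 20


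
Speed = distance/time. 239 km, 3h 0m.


79.7 km/h

Distance: 239 km
Time: 3 hours
Speed = 239 / 3 ≈ 79.7 km/h


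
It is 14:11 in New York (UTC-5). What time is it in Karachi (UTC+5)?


Time difference = UTC+5 - UTC-5 = +10 hours
New hour = (14 + 10) mod 24
= 24 mod 24 = 0
Minutes unchanged → 00:11; 24 ≥ 24 → next day

00:11 (next day)


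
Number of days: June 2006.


Month: June (month 6)
June has 30 days

30 days


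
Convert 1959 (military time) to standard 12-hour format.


Hour: 19
19 - 12 = 7 → PM

7:59 PM


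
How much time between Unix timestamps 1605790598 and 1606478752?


688154 seconds (191.2 hours / 7.96 days)

Difference = 1606478752 - 1605790598 = 688154 seconds
In hours: 688154 / 3600 ≈ 191.2
In days: 688154 / 86400 ≈ 7.96


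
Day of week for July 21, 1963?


Zeller's congruence:
q=21, m=7, k=63, j=19
h = (21 + ⌊13×8/5⌋ + 63 + ⌊63/4⌋ + ⌊19/4⌋ - 2×19) mod 7
= (21 + 20 + 63 + 15 + 4 - 38) mod 7
= 85 mod 7 = 1
h=1 → Sunday

Sunday


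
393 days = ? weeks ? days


Weeks: 393 ÷ 7 = 56 remainder 1

56 weeks 1 days


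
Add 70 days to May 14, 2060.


Start: May 14, 2060
Add 70 days
May 14 → June 1: 31 - 14 + 1 = 18 days (70 - 18 = 52 left)
June 1 → July 1: 30 - 1 + 1 = 30 days (52 - 30 = 22 left)
July 1 + 22 = July 23, 2060

July 23, 2060


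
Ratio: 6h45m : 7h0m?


Duration 1: 405 minutes
Duration 2: 420 minutes
Ratio = 405:420
GCD = 15
Simplified = 27:28
As a decimal: 27/28 ≈ 0.96

27:28 (0.96)


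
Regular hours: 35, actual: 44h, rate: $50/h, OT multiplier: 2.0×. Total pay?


Regular: 35h × $50 = $1750.00
Overtime: 44 - 35 = 9h
OT pay: 9h × $50 × 2.0 = $900.00
Total = $1750.00 + $900.00 = $2650.00

$2650.00


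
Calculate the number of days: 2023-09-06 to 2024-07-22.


320 days

From September 6, 2023 to July 22, 2024
Rest of September 2023: 30 - 6 = 24
Full months: October 31, November 30, December 31, January 31, February 2024 29, March 31, April 30, May 31, June 30
Days into July 2024: 22
Total = 24 + 31 + 30 + 31 + 31 + 29 + 31 + 30 + 31 + 30 + 22 = 320 days


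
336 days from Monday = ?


Monday

Start: Monday (index 0)
(0 + 336) mod 7
= 336 mod 7
= 0
Index 0 → Monday


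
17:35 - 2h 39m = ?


Start: 1055 minutes from midnight
Subtract: 159 minutes
Remaining: 1055 - 159 = 896
Hours: 14, Minutes: 56

14:56


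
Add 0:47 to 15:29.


Start: 929 minutes from midnight
Add: 47 minutes
Total: 976 minutes
Hours: 976 ÷ 60 = 16 remainder 16

16:16


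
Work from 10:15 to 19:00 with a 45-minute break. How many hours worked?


8h 0m (480 minutes)

Total time = (19×60+0) - (10×60+15)
= 1140 - 615 = 525 min
Minus break: 525 - 45 = 480 min
= 8h 0m


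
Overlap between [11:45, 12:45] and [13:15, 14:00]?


0 minutes

Meeting A: 705-765 (in minutes from midnight)
Meeting B: 795-840
Overlap start = max(705, 795) = 795
Overlap end = min(765, 840) = 765
Overlap = max(0, 765 - 795) = 0 min


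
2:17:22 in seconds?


Hours: 2 × 3600 = 7200
Minutes: 17 × 60 = 1020
Seconds: 22
Total = 7200 + 1020 + 22 = 8242

8242 seconds


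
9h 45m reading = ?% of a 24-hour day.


Time: 585 minutes
Day: 1440 minutes
Percentage = (585/1440) × 100 ≈ 40.6%

40.6%


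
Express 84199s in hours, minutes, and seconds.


Hours: 84199 ÷ 3600 = 23 remainder 1399
Minutes: 1399 ÷ 60 = 23 remainder 19
Seconds: 19

23h 23m 19s


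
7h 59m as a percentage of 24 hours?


0.3326 (33.26%)

Total minutes: 7×60 + 59 = 479
Day = 24×60 = 1440 minutes
Fraction = 479/1440 ≈ 0.3326
As a percentage: 479/1440 × 100 ≈ 33.26%


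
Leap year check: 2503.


No

Rules: divisible by 4 AND (not by 100 OR by 400)
2503 ÷ 4 = 625 remainder 3 → not divisible by 4
Not divisible by 4 → not a leap year


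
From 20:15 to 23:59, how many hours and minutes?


End time in minutes: 23×60 + 59 = 1439
Start time in minutes: 20×60 + 15 = 1215
Difference = 1439 - 1215 = 224 minutes
= 3 hours 44 minutes

3h 44m


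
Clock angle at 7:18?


111.0°

Hour hand = 7×30 + 18×0.5 = 219.0°
Minute hand = 18×6 = 108°
Difference = |219.0 - 108| = 111.0°


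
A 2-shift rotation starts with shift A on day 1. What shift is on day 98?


Shift B

Shifts: A, B
Start: A (index 0)
Day 98: (0 + 98 - 1) mod 2
= 97 mod 2
= 1
Index 1 → shift B


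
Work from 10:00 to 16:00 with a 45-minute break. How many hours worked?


5h 15m (315 minutes)

Total time = (16×60+0) - (10×60+0)
= 960 - 600 = 360 min
Minus break: 360 - 45 = 315 min
= 5h 15m


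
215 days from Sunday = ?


Friday

Start: Sunday (index 6)
(6 + 215) mod 7
= 221 mod 7
= 4
Index 4 → Friday


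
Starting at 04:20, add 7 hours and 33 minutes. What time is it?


11:53

Start: 260 minutes from midnight
Add: 453 minutes
Total: 713 minutes
Hours: 713 ÷ 60 = 11 remainder 53


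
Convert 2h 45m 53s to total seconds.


9953 seconds

Hours: 2 × 3600 = 7200
Minutes: 45 × 60 = 2700
Seconds: 53
Total = 7200 + 2700 + 53 = 9953


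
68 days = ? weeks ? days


Weeks: 68 ÷ 7 = 9 remainder 5

9 weeks 5 days


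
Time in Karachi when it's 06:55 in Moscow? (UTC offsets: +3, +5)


Time difference = UTC+5 - UTC+3 = +2 hours
New hour = (6 + 2) mod 24
= 8 mod 24 = 8
Minutes unchanged → 08:55

08:55


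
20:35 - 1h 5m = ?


19:30

Start: 1235 minutes from midnight
Subtract: 65 minutes
Remaining: 1235 - 65 = 1170
Hours: 19, Minutes: 30


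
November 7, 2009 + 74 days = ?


Start: November 7, 2009
Add 74 days
November 7 → December 1: 30 - 7 + 1 = 24 days (74 - 24 = 50 left)
December 1 → January 1: 31 - 1 + 1 = 31 days (50 - 31 = 19 left)
January 1 + 19 = January 20, 2010

January 20, 2010


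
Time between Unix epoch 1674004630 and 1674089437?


Difference = 1674089437 - 1674004630 = 84807 seconds
In hours: 84807 / 3600 ≈ 23.6
In days: 84807 / 86400 ≈ 0.98

84807 seconds (23.6 hours / 0.98 days)


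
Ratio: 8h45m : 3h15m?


Duration 1: 525 minutes
Duration 2: 195 minutes
Ratio = 525:195
GCD = 15
Simplified = 35:13
As a decimal: 35/13 ≈ 2.69

35:13 (2.69)


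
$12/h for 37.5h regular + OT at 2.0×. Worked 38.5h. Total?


Regular: 37.5h × $12 = $450.00
Overtime: 38.5 - 37.5 = 1.0h
OT pay: 1.0h × $12 × 2.0 = $24.00
Total = $450.00 + $24.00 = $474.00

$474.00


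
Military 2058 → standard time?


8:58 PM

Hour: 20
20 - 12 = 8 → PM


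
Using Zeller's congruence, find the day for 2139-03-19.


Zeller's congruence:
q=19, m=3, k=39, j=21
h = (19 + ⌊13×4/5⌋ + 39 + ⌊39/4⌋ + ⌊21/4⌋ - 2×21) mod 7
= (19 + 10 + 39 + 9 + 5 - 42) mod 7
= 40 mod 7 = 5
h=5 → Thursday

Thursday


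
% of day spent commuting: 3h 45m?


15.6%

Time: 225 minutes
Day: 1440 minutes
Percentage = (225/1440) × 100 ≈ 15.6%


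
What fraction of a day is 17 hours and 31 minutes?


0.7299 (72.99%)

Total minutes: 17×60 + 31 = 1051
Day = 24×60 = 1440 minutes
Fraction = 1051/1440 ≈ 0.7299
As a percentage: 1051/1440 × 100 ≈ 72.99%


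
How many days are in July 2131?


31 days

Month: July (month 7)
July has 31 days


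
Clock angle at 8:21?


Hour hand = 8×30 + 21×0.5 = 250.5°
Minute hand = 21×6 = 126°
Difference = |250.5 - 126| = 124.5°

124.5°


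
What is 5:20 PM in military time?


Input: 5:20 PM
PM: 5 + 12 = 17

17:20


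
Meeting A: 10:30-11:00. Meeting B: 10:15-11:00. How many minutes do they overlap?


30 minutes

Meeting A: 630-660 (in minutes from midnight)
Meeting B: 615-660
Overlap start = max(630, 615) = 630
Overlap end = min(660, 660) = 660
Overlap = max(0, 660 - 630) = 30 min


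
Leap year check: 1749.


Rules: divisible by 4 AND (not by 100 OR by 400)
1749 ÷ 4 = 437 remainder 1 → not divisible by 4
Not divisible by 4 → not a leap year

No


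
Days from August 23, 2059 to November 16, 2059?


85 days

From August 23, 2059 to November 16, 2059
Rest of August 2059: 31 - 23 = 8
Full months: September 30, October 31
Days into November 2059: 16
Total = 8 + 30 + 31 + 16 = 85 days


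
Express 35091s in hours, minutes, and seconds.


Hours: 35091 ÷ 3600 = 9 remainder 2691
Minutes: 2691 ÷ 60 = 44 remainder 51
Seconds: 51

9h 44m 51s


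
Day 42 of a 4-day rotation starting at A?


Shifts: A, B, C, D
Start: A (index 0)
Day 42: (0 + 42 - 1) mod 4
= 41 mod 4
= 1
Index 1 → shift B

Shift B


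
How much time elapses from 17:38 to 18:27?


End time in minutes: 18×60 + 27 = 1107
Start time in minutes: 17×60 + 38 = 1058
Difference = 1107 - 1058 = 49 minutes
= 0 hours 49 minutes

0h 49m


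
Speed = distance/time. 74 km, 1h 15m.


Distance: 74 km
Time: 1h 15m = 75 min = 75/60 = 5/4 hours
Speed = 74 ÷ (5/4) = 74 × 4 / 5 = 296/5 = 59.2 km/h

59.2 km/h


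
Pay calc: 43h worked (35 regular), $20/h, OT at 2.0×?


Regular: 35h × $20 = $700.00
Overtime: 43 - 35 = 8h
OT pay: 8h × $20 × 2.0 = $320.00
Total = $700.00 + $320.00 = $1020.00

$1020.00


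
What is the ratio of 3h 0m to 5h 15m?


Duration 1: 180 minutes
Duration 2: 315 minutes
Ratio = 180:315
GCD = 45
Simplified = 4:7
As a decimal: 4/7 ≈ 0.57

4:7 (0.57)


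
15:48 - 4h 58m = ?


Start: 948 minutes from midnight
Subtract: 298 minutes
Remaining: 948 - 298 = 650
Hours: 10, Minutes: 50

10:50


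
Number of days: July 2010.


Month: July (month 7)
July has 31 days

31 days


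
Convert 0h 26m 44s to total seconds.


1604 seconds

Hours: 0 × 3600 = 0
Minutes: 26 × 60 = 1560
Seconds: 44
Total = 0 + 1560 + 44 = 1604


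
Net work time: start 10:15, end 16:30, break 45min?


Total time = (16×60+30) - (10×60+15)
= 990 - 615 = 375 min
Minus break: 375 - 45 = 330 min
= 5h 30m

5h 30m (330 minutes)


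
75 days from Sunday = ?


Friday

Start: Sunday (index 6)
(6 + 75) mod 7
= 81 mod 7
= 4
Index 4 → Friday


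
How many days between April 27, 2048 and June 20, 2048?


From April 27, 2048 to June 20, 2048
Rest of April 2048: 30 - 27 = 3
Full months: May 31
Days into June 2048: 20
Total = 3 + 31 + 20 = 54 days

54 days


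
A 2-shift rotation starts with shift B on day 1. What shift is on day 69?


Shift B

Shifts: A, B
Start: B (index 1)
Day 69: (1 + 69 - 1) mod 2
= 69 mod 2
= 1
Index 1 → shift B


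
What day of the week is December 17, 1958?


Zeller's congruence:
q=17, m=12, k=58, j=19
h = (17 + ⌊13×13/5⌋ + 58 + ⌊58/4⌋ + ⌊19/4⌋ - 2×19) mod 7
= (17 + 33 + 58 + 14 + 4 - 38) mod 7
= 88 mod 7 = 4
h=4 → Wednesday

Wednesday


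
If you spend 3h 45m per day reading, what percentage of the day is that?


15.6%

Time: 225 minutes
Day: 1440 minutes
Percentage = (225/1440) × 100 ≈ 15.6%


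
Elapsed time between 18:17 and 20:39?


2h 22m

End time in minutes: 20×60 + 39 = 1239
Start time in minutes: 18×60 + 17 = 1097
Difference = 1239 - 1097 = 142 minutes
= 2 hours 22 minutes


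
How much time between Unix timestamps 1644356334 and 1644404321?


Difference = 1644404321 - 1644356334 = 47987 seconds
In hours: 47987 / 3600 ≈ 13.3
In days: 47987 / 86400 ≈ 0.56

47987 seconds (13.3 hours / 0.56 days)


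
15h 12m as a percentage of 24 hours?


Total minutes: 15×60 + 12 = 912
Day = 24×60 = 1440 minutes
Fraction = 912/1440 ≈ 0.6333
As a percentage: 912/1440 × 100 ≈ 63.33%

0.6333 (63.33%)


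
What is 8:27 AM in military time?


08:27

Input: 8:27 AM
AM hour stays: 8


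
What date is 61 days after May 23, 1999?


July 23, 1999

Start: May 23, 1999
Add 61 days
May 23 → June 1: 31 - 23 + 1 = 9 days (61 - 9 = 52 left)
June 1 → July 1: 30 - 1 + 1 = 30 days (52 - 30 = 22 left)
July 1 + 22 = July 23, 1999


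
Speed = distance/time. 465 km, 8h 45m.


Distance: 465 km
Time: 8h 45m = 525 min = 525/60 = 35/4 hours
Speed = 465 ÷ (35/4) = 465 × 4 / 35 = 1860/35 ≈ 53.1 km/h

53.1 km/h


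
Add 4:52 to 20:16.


01:08 (next day)

Start: 1216 minutes from midnight
Add: 292 minutes
Total: 1508 minutes
Hours: 1508 ÷ 60 = 25 remainder 8
25 ≥ 24 → 25 - 24 = 1 (next day)


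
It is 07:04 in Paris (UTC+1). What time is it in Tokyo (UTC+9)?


15:04

Time difference = UTC+9 - UTC+1 = +8 hours
New hour = (7 + 8) mod 24
= 15 mod 24 = 15
Minutes unchanged → 15:04


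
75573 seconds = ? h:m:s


20h 59m 33s

Hours: 75573 ÷ 3600 = 20 remainder 3573
Minutes: 3573 ÷ 60 = 59 remainder 33
Seconds: 33


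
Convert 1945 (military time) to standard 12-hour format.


Hour: 19
19 - 12 = 7 → PM

7:45 PM


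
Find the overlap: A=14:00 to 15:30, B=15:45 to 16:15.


Meeting A: 840-930 (in minutes from midnight)
Meeting B: 945-975
Overlap start = max(840, 945) = 945
Overlap end = min(930, 975) = 930
Overlap = max(0, 930 - 945) = 0 min

0 minutes


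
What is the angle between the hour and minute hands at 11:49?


Hour hand = 11×30 + 49×0.5 = 354.5°
Minute hand = 49×6 = 294°
Difference = |354.5 - 294| = 60.5°

60.5°


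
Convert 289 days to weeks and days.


Weeks: 289 ÷ 7 = 41 remainder 2

41 weeks 2 days


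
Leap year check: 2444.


Rules: divisible by 4 AND (not by 100 OR by 400)
2444 ÷ 4 = 611 exactly → divisible by 4
2444 ÷ 100 = 24 remainder 44 → not divisible by 100
Divisible by 4 but not by 100 → leap year

Yes


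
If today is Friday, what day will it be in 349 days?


Start: Friday (index 4)
(4 + 349) mod 7
= 353 mod 7
= 3
Index 3 → Thursday

Thursday


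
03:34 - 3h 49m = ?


Start: 214 minutes from midnight
Subtract: 229 minutes
Remaining: 214 - 229 = -15
Negative → add 24×60 = 1425
Hours: 23, Minutes: 45

23:45


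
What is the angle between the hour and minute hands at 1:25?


107.5°

Hour hand = 1×30 + 25×0.5 = 42.5°
Minute hand = 25×6 = 150°
Difference = |42.5 - 150| = 107.5°


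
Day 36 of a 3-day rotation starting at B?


Shift A

Shifts: A, B, C
Start: B (index 1)
Day 36: (1 + 36 - 1) mod 3
= 36 mod 3
= 0
Index 0 → shift A


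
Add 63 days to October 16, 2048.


December 18, 2048

Start: October 16, 2048
Add 63 days
October 16 → November 1: 31 - 16 + 1 = 16 days (63 - 16 = 47 left)
November 1 → December 1: 30 - 1 + 1 = 30 days (47 - 30 = 17 left)
December 1 + 17 = December 18, 2048


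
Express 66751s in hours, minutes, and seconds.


18h 32m 31s

Hours: 66751 ÷ 3600 = 18 remainder 1951
Minutes: 1951 ÷ 60 = 32 remainder 31
Seconds: 31


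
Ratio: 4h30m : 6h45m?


Duration 1: 270 minutes
Duration 2: 405 minutes
Ratio = 270:405
GCD = 135
Simplified = 2:3
As a decimal: 2/3 ≈ 0.67

2:3 (0.67)


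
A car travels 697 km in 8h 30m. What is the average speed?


82.0 km/h

Distance: 697 km
Time: 8h 30m = 510 min = 510/60 = 17/2 hours
Speed = 697 ÷ (17/2) = 697 × 2 / 17 = 1394/17 = 82.0 km/h


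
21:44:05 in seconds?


78245 seconds

Hours: 21 × 3600 = 75600
Minutes: 44 × 60 = 2640
Seconds: 5
Total = 75600 + 2640 + 5 = 78245


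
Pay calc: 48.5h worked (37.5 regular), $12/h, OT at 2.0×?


Regular: 37.5h × $12 = $450.00
Overtime: 48.5 - 37.5 = 11.0h
OT pay: 11.0h × $12 × 2.0 = $264.00
Total = $450.00 + $264.00 = $714.00

$714.00


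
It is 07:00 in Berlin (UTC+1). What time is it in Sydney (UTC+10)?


Time difference = UTC+10 - UTC+1 = +9 hours
New hour = (7 + 9) mod 24
= 16 mod 24 = 16
Minutes unchanged → 16:00

16:00


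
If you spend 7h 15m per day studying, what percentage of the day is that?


Time: 435 minutes
Day: 1440 minutes
Percentage = (435/1440) × 100 ≈ 30.2%

30.2%


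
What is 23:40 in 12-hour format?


11:40 PM

Hour: 23
23 - 12 = 11 → PM


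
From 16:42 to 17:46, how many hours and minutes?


End time in minutes: 17×60 + 46 = 1066
Start time in minutes: 16×60 + 42 = 1002
Difference = 1066 - 1002 = 64 minutes
= 1 hours 4 minutes

1h 4m


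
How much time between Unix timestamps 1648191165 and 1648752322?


561157 seconds (155.9 hours / 6.49 days)

Difference = 1648752322 - 1648191165 = 561157 seconds
In hours: 561157 / 3600 ≈ 155.9
In days: 561157 / 86400 ≈ 6.49


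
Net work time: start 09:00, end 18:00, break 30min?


8h 30m (510 minutes)

Total time = (18×60+0) - (9×60+0)
= 1080 - 540 = 540 min
Minus break: 540 - 30 = 510 min
= 8h 30m


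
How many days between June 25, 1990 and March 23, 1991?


From June 25, 1990 to March 23, 1991
Rest of June 1990: 30 - 25 = 5
Full months: July 31, August 31, September 30, October 31, November 30, December 31, January 31, February 1991 28
Days into March 1991: 23
Total = 5 + 31 + 31 + 30 + 31 + 30 + 31 + 31 + 28 + 23 = 271 days

271 days


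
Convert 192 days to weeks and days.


Weeks: 192 ÷ 7 = 27 remainder 3

27 weeks 3 days


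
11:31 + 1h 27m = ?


Start: 691 minutes from midnight
Add: 87 minutes
Total: 778 minutes
Hours: 778 ÷ 60 = 12 remainder 58

12:58


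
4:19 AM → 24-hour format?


Input: 4:19 AM
AM hour stays: 4

04:19


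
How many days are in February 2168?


Month: February (month 2)
February: 28 or 29 (leap year)
2168 leap year? Yes

29 days


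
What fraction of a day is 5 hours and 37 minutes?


Total minutes: 5×60 + 37 = 337
Day = 24×60 = 1440 minutes
Fraction = 337/1440 ≈ 0.2340
As a percentage: 337/1440 × 100 ≈ 23.40%

0.2340 (23.40%)


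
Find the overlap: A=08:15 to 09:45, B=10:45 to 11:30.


Meeting A: 495-585 (in minutes from midnight)
Meeting B: 645-690
Overlap start = max(495, 645) = 645
Overlap end = min(585, 690) = 585
Overlap = max(0, 585 - 645) = 0 min

0 minutes


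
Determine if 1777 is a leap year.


No

Rules: divisible by 4 AND (not by 100 OR by 400)
1777 ÷ 4 = 444 remainder 1 → not divisible by 4
Not divisible by 4 → not a leap year


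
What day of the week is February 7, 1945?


Zeller's congruence:
q=7, m=14, k=44, j=19
h = (7 + ⌊13×15/5⌋ + 44 + ⌊44/4⌋ + ⌊19/4⌋ - 2×19) mod 7
= (7 + 39 + 44 + 11 + 4 - 38) mod 7
= 67 mod 7 = 4
h=4 → Wednesday

Wednesday


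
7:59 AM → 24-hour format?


Input: 7:59 AM
AM hour stays: 7

07:59


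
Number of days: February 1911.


28 days

Month: February (month 2)
February: 28 or 29 (leap year)
1911 leap year? No


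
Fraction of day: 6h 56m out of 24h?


Total minutes: 6×60 + 56 = 416
Day = 24×60 = 1440 minutes
Fraction = 416/1440 ≈ 0.2889
As a percentage: 416/1440 × 100 ≈ 28.89%

0.2889 (28.89%)


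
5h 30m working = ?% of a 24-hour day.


Time: 330 minutes
Day: 1440 minutes
Percentage = (330/1440) × 100 ≈ 22.9%

22.9%


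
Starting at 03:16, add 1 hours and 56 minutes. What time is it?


05:12

Start: 196 minutes from midnight
Add: 116 minutes
Total: 312 minutes
Hours: 312 ÷ 60 = 5 remainder 12


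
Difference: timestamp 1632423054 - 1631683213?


Difference = 1632423054 - 1631683213 = 739841 seconds
In hours: 739841 / 3600 ≈ 205.5
In days: 739841 / 86400 ≈ 8.56

739841 seconds (205.5 hours / 8.56 days)


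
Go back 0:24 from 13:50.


Start: 830 minutes from midnight
Subtract: 24 minutes
Remaining: 830 - 24 = 806
Hours: 13, Minutes: 26

13:26


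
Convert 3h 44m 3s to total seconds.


13443 seconds

Hours: 3 × 3600 = 10800
Minutes: 44 × 60 = 2640
Seconds: 3
Total = 10800 + 2640 + 3 = 13443


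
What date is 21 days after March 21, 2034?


Start: March 21, 2034
Add 21 days
March 21 → April 1: 31 - 21 + 1 = 11 days (21 - 11 = 10 left)
April 1 + 10 = April 11, 2034

April 11, 2034


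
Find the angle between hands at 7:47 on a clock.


48.5°

Hour hand = 7×30 + 47×0.5 = 233.5°
Minute hand = 47×6 = 282°
Difference = |233.5 - 282| = 48.5°


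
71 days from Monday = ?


Start: Monday (index 0)
(0 + 71) mod 7
= 71 mod 7
= 1
Index 1 → Tuesday

Tuesday


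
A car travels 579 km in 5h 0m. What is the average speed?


Distance: 579 km
Time: 5 hours
Speed = 579 / 5 = 115.8 km/h

115.8 km/h


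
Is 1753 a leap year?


No

Rules: divisible by 4 AND (not by 100 OR by 400)
1753 ÷ 4 = 438 remainder 1 → not divisible by 4
Not divisible by 4 → not a leap year


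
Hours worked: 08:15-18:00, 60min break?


8h 45m (525 minutes)

Total time = (18×60+0) - (8×60+15)
= 1080 - 495 = 585 min
Minus break: 585 - 60 = 525 min
= 8h 45m


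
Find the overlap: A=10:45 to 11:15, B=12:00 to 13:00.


0 minutes

Meeting A: 645-675 (in minutes from midnight)
Meeting B: 720-780
Overlap start = max(645, 720) = 720
Overlap end = min(675, 780) = 675
Overlap = max(0, 675 - 720) = 0 min


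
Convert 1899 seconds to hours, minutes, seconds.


Hours: 1899 ÷ 3600 = 0 remainder 1899
Minutes: 1899 ÷ 60 = 31 remainder 39
Seconds: 39

0h 31m 39s


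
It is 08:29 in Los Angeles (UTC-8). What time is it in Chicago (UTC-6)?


Time difference = UTC-6 - UTC-8 = +2 hours
New hour = (8 + 2) mod 24
= 10 mod 24 = 10
Minutes unchanged → 10:29

10:29


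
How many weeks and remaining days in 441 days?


63 weeks 0 days

Weeks: 441 ÷ 7 = 63 remainder 0


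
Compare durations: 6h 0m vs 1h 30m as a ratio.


4:1 (4.00)

Duration 1: 360 minutes
Duration 2: 90 minutes
Ratio = 360:90
GCD = 90
Simplified = 4:1
As a decimal: 4/1 = 4.00


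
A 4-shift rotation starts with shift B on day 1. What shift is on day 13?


Shifts: A, B, C, D
Start: B (index 1)
Day 13: (1 + 13 - 1) mod 4
= 13 mod 4
= 1
Index 1 → shift B

Shift B


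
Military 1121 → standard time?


Hour: 11
11 < 12 → AM

11:21 AM


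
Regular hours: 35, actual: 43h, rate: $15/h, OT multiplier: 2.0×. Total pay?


$765.00

Regular: 35h × $15 = $525.00
Overtime: 43 - 35 = 8h
OT pay: 8h × $15 × 2.0 = $240.00
Total = $525.00 + $240.00 = $765.00


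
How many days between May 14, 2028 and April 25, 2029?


346 days

From May 14, 2028 to April 25, 2029
Rest of May 2028: 31 - 14 = 17
Full months: June 30, July 31, August 31, September 30, October 31, November 30, December 31, January 31, February 2029 28, March 31
Days into April 2029: 25
Total = 17 + 30 + 31 + 31 + 30 + 31 + 30 + 31 + 31 + 28 + 31 + 25 = 346 days


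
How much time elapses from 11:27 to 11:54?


End time in minutes: 11×60 + 54 = 714
Start time in minutes: 11×60 + 27 = 687
Difference = 714 - 687 = 27 minutes
= 0 hours 27 minutes

0h 27m


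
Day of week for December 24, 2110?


Wednesday

Zeller's congruence:
q=24, m=12, k=10, j=21
h = (24 + ⌊13×13/5⌋ + 10 + ⌊10/4⌋ + ⌊21/4⌋ - 2×21) mod 7
= (24 + 33 + 10 + 2 + 5 - 42) mod 7
= 32 mod 7 = 4
h=4 → Wednesday


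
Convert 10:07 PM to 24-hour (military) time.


22:07

Input: 10:07 PM
PM: 10 + 12 = 22


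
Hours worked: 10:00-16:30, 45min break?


Total time = (16×60+30) - (10×60+0)
= 990 - 600 = 390 min
Minus break: 390 - 45 = 345 min
= 5h 45m

5h 45m (345 minutes)


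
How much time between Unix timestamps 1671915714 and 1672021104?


105390 seconds (29.3 hours / 1.22 days)

Difference = 1672021104 - 1671915714 = 105390 seconds
In hours: 105390 / 3600 ≈ 29.3
In days: 105390 / 86400 ≈ 1.22


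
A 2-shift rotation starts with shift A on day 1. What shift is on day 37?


Shift A

Shifts: A, B
Start: A (index 0)
Day 37: (0 + 37 - 1) mod 2
= 36 mod 2
= 0
Index 0 → shift A


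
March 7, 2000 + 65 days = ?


May 11, 2000

Start: March 7, 2000
Add 65 days
March 7 → April 1: 31 - 7 + 1 = 25 days (65 - 25 = 40 left)
April 1 → May 1: 30 - 1 + 1 = 30 days (40 - 30 = 10 left)
May 1 + 10 = May 11, 2000


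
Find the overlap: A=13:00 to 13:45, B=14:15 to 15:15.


0 minutes

Meeting A: 780-825 (in minutes from midnight)
Meeting B: 855-915
Overlap start = max(780, 855) = 855
Overlap end = min(825, 915) = 825
Overlap = max(0, 825 - 855) = 0 min


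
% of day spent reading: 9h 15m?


Time: 555 minutes
Day: 1440 minutes
Percentage = (555/1440) × 100 ≈ 38.5%

38.5%


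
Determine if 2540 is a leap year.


Rules: divisible by 4 AND (not by 100 OR by 400)
2540 ÷ 4 = 635 exactly → divisible by 4
2540 ÷ 100 = 25 remainder 40 → not divisible by 100
Divisible by 4 but not by 100 → leap year

Yes


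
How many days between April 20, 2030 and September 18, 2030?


From April 20, 2030 to September 18, 2030
Rest of April 2030: 30 - 20 = 10
Full months: May 31, June 30, July 31, August 31
Days into September 2030: 18
Total = 10 + 31 + 30 + 31 + 31 + 18 = 151 days

151 days


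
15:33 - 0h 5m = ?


Start: 933 minutes from midnight
Subtract: 5 minutes
Remaining: 933 - 5 = 928
Hours: 15, Minutes: 28

15:28


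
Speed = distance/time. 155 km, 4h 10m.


Distance: 155 km
Time: 4h 10m = 250 min = 250/60 = 25/6 hours
Speed = 155 ÷ (25/6) = 155 × 6 / 25 = 930/25 = 37.2 km/h

37.2 km/h


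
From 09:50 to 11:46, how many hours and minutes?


End time in minutes: 11×60 + 46 = 706
Start time in minutes: 9×60 + 50 = 590
Difference = 706 - 590 = 116 minutes
= 1 hours 56 minutes

1h 56m


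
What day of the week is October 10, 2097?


Zeller's congruence:
q=10, m=10, k=97, j=20
h = (10 + ⌊13×11/5⌋ + 97 + ⌊97/4⌋ + ⌊20/4⌋ - 2×20) mod 7
= (10 + 28 + 97 + 24 + 5 - 40) mod 7
= 124 mod 7 = 5
h=5 → Thursday

Thursday


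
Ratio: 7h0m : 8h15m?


Duration 1: 420 minutes
Duration 2: 495 minutes
Ratio = 420:495
GCD = 15
Simplified = 28:33
As a decimal: 28/33 ≈ 0.85

28:33 (0.85)


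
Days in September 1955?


Month: September (month 9)
September has 30 days

30 days


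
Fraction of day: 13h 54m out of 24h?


0.5792 (57.92%)

Total minutes: 13×60 + 54 = 834
Day = 24×60 = 1440 minutes
Fraction = 834/1440 ≈ 0.5792
As a percentage: 834/1440 × 100 ≈ 57.92%


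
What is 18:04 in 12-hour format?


6:04 PM

Hour: 18
18 - 12 = 6 → PM


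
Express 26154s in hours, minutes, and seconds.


Hours: 26154 ÷ 3600 = 7 remainder 954
Minutes: 954 ÷ 60 = 15 remainder 54
Seconds: 54

7h 15m 54s


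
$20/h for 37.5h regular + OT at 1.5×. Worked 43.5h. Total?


Regular: 37.5h × $20 = $750.00
Overtime: 43.5 - 37.5 = 6.0h
OT pay: 6.0h × $20 × 1.5 = $180.00
Total = $750.00 + $180.00 = $930.00

$930.00


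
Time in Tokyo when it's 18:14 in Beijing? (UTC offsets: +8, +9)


19:14

Time difference = UTC+9 - UTC+8 = +1 hours
New hour = (18 + 1) mod 24
= 19 mod 24 = 19
Minutes unchanged → 19:14


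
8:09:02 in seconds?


Hours: 8 × 3600 = 28800
Minutes: 9 × 60 = 540
Seconds: 2
Total = 28800 + 540 + 2 = 29342

29342 seconds


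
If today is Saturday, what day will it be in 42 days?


Start: Saturday (index 5)
(5 + 42) mod 7
= 47 mod 7
= 5
Index 5 → Saturday

Saturday


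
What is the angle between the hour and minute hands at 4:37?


83.5°

Hour hand = 4×30 + 37×0.5 = 138.5°
Minute hand = 37×6 = 222°
Difference = |138.5 - 222| = 83.5°


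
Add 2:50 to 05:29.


08:19

Start: 329 minutes from midnight
Add: 170 minutes
Total: 499 minutes
Hours: 499 ÷ 60 = 8 remainder 19


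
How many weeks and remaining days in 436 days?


Weeks: 436 ÷ 7 = 62 remainder 2

62 weeks 2 days


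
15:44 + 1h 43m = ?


17:27

Start: 944 minutes from midnight
Add: 103 minutes
Total: 1047 minutes
Hours: 1047 ÷ 60 = 17 remainder 27


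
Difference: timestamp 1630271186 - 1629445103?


Difference = 1630271186 - 1629445103 = 826083 seconds
In hours: 826083 / 3600 ≈ 229.5
In days: 826083 / 86400 ≈ 9.56

826083 seconds (229.5 hours / 9.56 days)


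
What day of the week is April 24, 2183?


Thursday

Zeller's congruence:
q=24, m=4, k=83, j=21
h = (24 + ⌊13×5/5⌋ + 83 + ⌊83/4⌋ + ⌊21/4⌋ - 2×21) mod 7
= (24 + 13 + 83 + 20 + 5 - 42) mod 7
= 103 mod 7 = 5
h=5 → Thursday


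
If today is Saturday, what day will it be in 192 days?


Tuesday

Start: Saturday (index 5)
(5 + 192) mod 7
= 197 mod 7
= 1
Index 1 → Tuesday


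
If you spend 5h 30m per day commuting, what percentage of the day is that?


22.9%

Time: 330 minutes
Day: 1440 minutes
Percentage = (330/1440) × 100 ≈ 22.9%


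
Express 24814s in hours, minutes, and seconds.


6h 53m 34s

Hours: 24814 ÷ 3600 = 6 remainder 3214
Minutes: 3214 ÷ 60 = 53 remainder 34
Seconds: 34


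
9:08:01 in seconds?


Hours: 9 × 3600 = 32400
Minutes: 8 × 60 = 480
Seconds: 1
Total = 32400 + 480 + 1 = 32881

32881 seconds


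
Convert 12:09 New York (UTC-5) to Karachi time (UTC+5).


22:09

Time difference = UTC+5 - UTC-5 = +10 hours
New hour = (12 + 10) mod 24
= 22 mod 24 = 22
Minutes unchanged → 22:09


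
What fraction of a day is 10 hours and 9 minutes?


Total minutes: 10×60 + 9 = 609
Day = 24×60 = 1440 minutes
Fraction = 609/1440 ≈ 0.4229
As a percentage: 609/1440 × 100 ≈ 42.29%

0.4229 (42.29%)


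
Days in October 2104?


31 days

Month: October (month 10)
October has 31 days
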